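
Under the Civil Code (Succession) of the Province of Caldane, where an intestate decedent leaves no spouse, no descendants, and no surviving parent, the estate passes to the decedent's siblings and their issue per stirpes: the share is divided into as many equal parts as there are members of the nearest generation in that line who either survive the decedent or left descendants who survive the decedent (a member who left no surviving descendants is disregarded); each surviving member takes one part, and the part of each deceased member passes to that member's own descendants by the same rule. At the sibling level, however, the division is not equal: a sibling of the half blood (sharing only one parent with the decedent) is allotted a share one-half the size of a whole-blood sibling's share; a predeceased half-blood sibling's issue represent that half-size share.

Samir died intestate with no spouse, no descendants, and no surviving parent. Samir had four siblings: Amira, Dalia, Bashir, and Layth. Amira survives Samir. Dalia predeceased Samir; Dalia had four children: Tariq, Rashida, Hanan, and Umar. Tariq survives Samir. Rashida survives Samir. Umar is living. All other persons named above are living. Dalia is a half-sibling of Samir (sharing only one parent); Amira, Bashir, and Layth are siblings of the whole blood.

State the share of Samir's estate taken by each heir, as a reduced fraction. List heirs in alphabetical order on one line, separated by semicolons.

No spouse, descendants, or parent survives, so the estate passes to Samir's siblings per stirpes.
Half-blood siblings count for one-half the weight of whole-blood siblings at the initial division.
Dividing 1 in proportion to weights (total weight 7/2): Amira (weight 1) → 2/7; Dalia (weight 1/2) → 1/7; Bashir (weight 1) → 2/7; Layth (weight 1) → 2/7.
Amira is living and takes 2/7.
Dalia predeceased; the 1/7 allotted to Dalia's branch passes to Dalia's issue by representation.
The 1/7 is divided into 4 equal shares of 1/28 among Tariq, Rashida, Hanan, Umar.
Tariq is living and takes 1/28.
Rashida is living and takes 1/28.
Hanan is living and takes 1/28.
Umar is living and takes 1/28.
Bashir is living and takes 2/7.
Layth is living and takes 2/7.

Amira 2/7; Bashir 2/7; Hanan 1/28; Layth 2/7; Rashida 1/28; Tariq 1/28; Umar 1/28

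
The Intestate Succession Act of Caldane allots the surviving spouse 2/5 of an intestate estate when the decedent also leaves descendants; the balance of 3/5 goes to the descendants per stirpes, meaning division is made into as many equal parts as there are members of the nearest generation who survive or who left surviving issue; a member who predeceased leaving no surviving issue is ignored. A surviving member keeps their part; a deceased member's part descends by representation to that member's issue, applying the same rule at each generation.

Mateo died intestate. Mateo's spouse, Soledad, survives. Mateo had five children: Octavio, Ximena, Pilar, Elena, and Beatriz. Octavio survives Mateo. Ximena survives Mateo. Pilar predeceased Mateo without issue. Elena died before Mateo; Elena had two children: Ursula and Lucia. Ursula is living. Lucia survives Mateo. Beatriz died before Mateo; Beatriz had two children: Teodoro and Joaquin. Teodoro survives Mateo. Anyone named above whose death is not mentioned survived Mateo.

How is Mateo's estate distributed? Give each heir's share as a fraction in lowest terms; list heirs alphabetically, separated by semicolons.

Joaquin 3/40; Lucia 3/40; Octavio 3/20; Soledad 2/5; Teodoro 3/40; Ursula 3/40; Ximena 3/20

Soledad, as surviving spouse, takes 2/5.
The remaining 3/5 passes to Mateo's descendants per stirpes.
Pilar left no surviving issue, so that branch lapses and is disregarded.
The 3/5 is divided into 4 equal shares of 3/20 among Octavio, Ximena, Elena, Beatriz.
Octavio is living and takes 3/20.
Ximena is living and takes 3/20.
Elena predeceased; the 3/20 allotted to Elena's branch passes to Elena's issue by representation.
The 3/20 is divided into 2 equal shares of 3/40 among Ursula, Lucia.
Ursula is living and takes 3/40.
Lucia is living and takes 3/40.
Beatriz predeceased; the 3/20 allotted to Beatriz's branch passes to Beatriz's issue by representation.
The 3/20 is divided into 2 equal shares of 3/40 among Teodoro, Joaquin.
Teodoro is living and takes 3/40.
Joaquin is living and takes 3/40.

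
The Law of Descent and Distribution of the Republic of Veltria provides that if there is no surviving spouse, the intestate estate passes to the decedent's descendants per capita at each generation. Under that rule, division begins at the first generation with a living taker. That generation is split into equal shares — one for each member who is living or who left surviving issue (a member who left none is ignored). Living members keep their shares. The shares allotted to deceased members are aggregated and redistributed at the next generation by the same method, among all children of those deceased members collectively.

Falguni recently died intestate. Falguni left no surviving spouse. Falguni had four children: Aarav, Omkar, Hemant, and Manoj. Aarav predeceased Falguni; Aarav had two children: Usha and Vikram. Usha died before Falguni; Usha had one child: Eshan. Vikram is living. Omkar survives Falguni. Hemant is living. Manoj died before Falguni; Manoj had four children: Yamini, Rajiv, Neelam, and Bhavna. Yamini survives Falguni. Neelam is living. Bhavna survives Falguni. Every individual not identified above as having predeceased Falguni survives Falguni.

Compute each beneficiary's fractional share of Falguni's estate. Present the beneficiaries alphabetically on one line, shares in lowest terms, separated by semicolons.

There is no surviving spouse, so the entire estate passes to Falguni's descendants per capita at each generation.
At generation 1 (Aarav, Omkar, Hemant, Manoj) there are 4 shares of (1)/4 = 1/4 each.
Living: Omkar and Hemant — each takes 1/4.
Deceased: Aarav and Manoj. Their combined 1/2 is pooled and carried to generation 2.
At generation 2 (Usha, Vikram, Yamini, Rajiv, Neelam, Bhavna) there are 6 shares of (1/2)/6 = 1/12 each.
Living: Vikram, Yamini, Rajiv, Neelam, and Bhavna — each takes 1/12.
Deceased: Usha. That 1/12 share is carried to generation 3.
At generation 3 (Eshan) there are 1 shares of (1/12)/1 = 1/12 each.
Living: Eshan — each takes 1/12.

Bhavna 1/12; Eshan 1/12; Hemant 1/4; Neelam 1/12; Omkar 1/4; Rajiv 1/12; Vikram 1/12; Yamini 1/12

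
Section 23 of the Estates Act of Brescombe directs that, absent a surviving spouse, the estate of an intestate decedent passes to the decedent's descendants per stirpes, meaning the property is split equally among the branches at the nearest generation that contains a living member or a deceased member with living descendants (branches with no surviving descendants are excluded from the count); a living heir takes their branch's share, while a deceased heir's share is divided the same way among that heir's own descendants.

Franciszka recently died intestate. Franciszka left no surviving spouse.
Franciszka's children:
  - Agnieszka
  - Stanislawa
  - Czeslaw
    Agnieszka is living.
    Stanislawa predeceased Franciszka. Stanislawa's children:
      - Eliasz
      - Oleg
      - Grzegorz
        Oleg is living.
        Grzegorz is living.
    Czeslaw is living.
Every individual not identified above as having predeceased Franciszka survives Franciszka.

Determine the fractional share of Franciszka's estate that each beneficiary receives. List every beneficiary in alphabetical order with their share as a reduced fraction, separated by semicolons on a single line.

There is no surviving spouse, so the entire estate passes to Franciszka's descendants per stirpes.
The estate is divided into 3 equal shares of 1/3 among Agnieszka, Stanislawa, Czeslaw.
Agnieszka is living and takes 1/3.
Stanislawa predeceased; the 1/3 allotted to Stanislawa's branch passes to Stanislawa's issue by representation.
The 1/3 is divided into 3 equal shares of 1/9 among Eliasz, Oleg, Grzegorz.
Eliasz is living and takes 1/9.
Oleg is living and takes 1/9.
Grzegorz is living and takes 1/9.
Czeslaw is living and takes 1/3.

Agnieszka 1/3; Czeslaw 1/3; Eliasz 1/9; Grzegorz 1/9; Oleg 1/9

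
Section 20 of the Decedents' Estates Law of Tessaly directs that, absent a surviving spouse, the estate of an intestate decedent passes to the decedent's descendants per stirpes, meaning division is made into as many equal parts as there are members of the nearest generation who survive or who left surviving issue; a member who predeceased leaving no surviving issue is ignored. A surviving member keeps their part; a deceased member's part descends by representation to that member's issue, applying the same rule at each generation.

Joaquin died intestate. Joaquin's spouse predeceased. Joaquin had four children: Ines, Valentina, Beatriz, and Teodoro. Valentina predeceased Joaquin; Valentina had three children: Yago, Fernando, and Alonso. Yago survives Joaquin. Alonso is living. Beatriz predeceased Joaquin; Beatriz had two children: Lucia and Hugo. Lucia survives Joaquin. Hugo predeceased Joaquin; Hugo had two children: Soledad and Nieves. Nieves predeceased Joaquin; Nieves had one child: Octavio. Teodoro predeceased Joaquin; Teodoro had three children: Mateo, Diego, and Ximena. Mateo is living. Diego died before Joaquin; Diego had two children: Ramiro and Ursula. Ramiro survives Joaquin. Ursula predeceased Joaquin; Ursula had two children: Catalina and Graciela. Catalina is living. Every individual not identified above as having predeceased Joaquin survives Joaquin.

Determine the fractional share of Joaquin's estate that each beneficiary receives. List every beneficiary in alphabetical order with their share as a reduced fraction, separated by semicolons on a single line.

There is no surviving spouse, so the entire estate passes to Joaquin's descendants per stirpes.
The estate is divided into 4 equal shares of 1/4 among Ines, Valentina, Beatriz, Teodoro.
Ines is living and takes 1/4.
Valentina predeceased; the 1/4 allotted to Valentina's branch passes to Valentina's issue by representation.
The 1/4 is divided into 3 equal shares of 1/12 among Yago, Fernando, Alonso.
Yago is living and takes 1/12.
Fernando is living and takes 1/12.
Alonso is living and takes 1/12.
Beatriz predeceased; the 1/4 allotted to Beatriz's branch passes to Beatriz's issue by representation.
The 1/4 is divided into 2 equal shares of 1/8 among Lucia, Hugo.
Lucia is living and takes 1/8.
Hugo predeceased; the 1/8 allotted to Hugo's branch passes to Hugo's issue by representation.
The 1/8 is divided into 2 equal shares of 1/16 among Soledad, Nieves.
Soledad is living and takes 1/16.
Nieves predeceased; the 1/16 allotted to Nieves's branch passes to Nieves's issue by representation.
Octavio is the sole taker at this level and receives the full 1/16.
Teodoro predeceased; the 1/4 allotted to Teodoro's branch passes to Teodoro's issue by representation.
The 1/4 is divided into 3 equal shares of 1/12 among Mateo, Diego, Ximena.
Mateo is living and takes 1/12.
Diego predeceased; the 1/12 allotted to Diego's branch passes to Diego's issue by representation.
The 1/12 is divided into 2 equal shares of 1/24 among Ramiro, Ursula.
Ramiro is living and takes 1/24.
Ursula predeceased; the 1/24 allotted to Ursula's branch passes to Ursula's issue by representation.
The 1/24 is divided into 2 equal shares of 1/48 among Catalina, Graciela.
Catalina is living and takes 1/48.
Graciela is living and takes 1/48.
Ximena is living and takes 1/12.

Alonso 1/12; Catalina 1/48; Fernando 1/12; Graciela 1/48; Ines 1/4; Lucia 1/8; Mateo 1/12; Octavio 1/16; Ramiro 1/24; Soledad 1/16; Ximena 1/12; Yago 1/12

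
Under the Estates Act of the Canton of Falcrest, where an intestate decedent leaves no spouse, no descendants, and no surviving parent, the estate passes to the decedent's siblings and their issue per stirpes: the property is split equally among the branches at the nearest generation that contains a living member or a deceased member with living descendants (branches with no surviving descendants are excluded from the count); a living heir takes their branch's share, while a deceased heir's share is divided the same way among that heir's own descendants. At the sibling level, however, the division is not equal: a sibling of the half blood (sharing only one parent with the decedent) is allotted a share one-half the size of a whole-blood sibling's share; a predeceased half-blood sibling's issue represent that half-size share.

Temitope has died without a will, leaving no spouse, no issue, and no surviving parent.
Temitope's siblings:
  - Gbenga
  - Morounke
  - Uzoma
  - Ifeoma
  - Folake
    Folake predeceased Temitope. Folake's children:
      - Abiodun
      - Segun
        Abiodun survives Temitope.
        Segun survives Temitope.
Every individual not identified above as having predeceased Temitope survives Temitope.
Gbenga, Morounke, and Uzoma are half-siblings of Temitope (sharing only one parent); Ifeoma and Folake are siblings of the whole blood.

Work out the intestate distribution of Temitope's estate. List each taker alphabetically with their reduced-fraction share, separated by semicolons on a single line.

Abiodun 1/7; Gbenga 1/7; Ifeoma 2/7; Morounke 1/7; Segun 1/7; Uzoma 1/7

No spouse, descendants, or parent survives, so the estate passes to Temitope's siblings per stirpes.
Half-blood siblings count for one-half the weight of whole-blood siblings at the initial division.
Dividing 1 in proportion to weights (total weight 7/2): Gbenga (weight 1/2) → 1/7; Morounke (weight 1/2) → 1/7; Uzoma (weight 1/2) → 1/7; Ifeoma (weight 1) → 2/7; Folake (weight 1) → 2/7.
Gbenga is living and takes 1/7.
Morounke is living and takes 1/7.
Uzoma is living and takes 1/7.
Ifeoma is living and takes 2/7.
Folake predeceased; the 2/7 allotted to Folake's branch passes to Folake's issue by representation.
The 2/7 is divided into 2 equal shares of 1/7 among Abiodun, Segun.
Abiodun is living and takes 1/7.
Segun is living and takes 1/7.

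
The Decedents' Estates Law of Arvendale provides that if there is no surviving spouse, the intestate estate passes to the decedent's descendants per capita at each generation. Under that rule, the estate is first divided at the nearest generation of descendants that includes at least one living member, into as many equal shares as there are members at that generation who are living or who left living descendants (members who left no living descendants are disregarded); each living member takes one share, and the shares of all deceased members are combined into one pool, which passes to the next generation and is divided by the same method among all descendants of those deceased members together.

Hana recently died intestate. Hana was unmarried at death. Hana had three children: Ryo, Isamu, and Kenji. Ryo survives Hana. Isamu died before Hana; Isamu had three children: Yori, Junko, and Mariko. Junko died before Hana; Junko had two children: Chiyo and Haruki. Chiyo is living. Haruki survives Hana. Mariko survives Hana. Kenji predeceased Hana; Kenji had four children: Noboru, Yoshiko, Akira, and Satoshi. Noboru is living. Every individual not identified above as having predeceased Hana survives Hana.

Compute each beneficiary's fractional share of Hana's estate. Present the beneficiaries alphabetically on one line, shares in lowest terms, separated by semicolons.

There is no surviving spouse, so the entire estate passes to Hana's descendants per capita at each generation.
At generation 1 (Ryo, Isamu, Kenji) there are 3 shares of (1)/3 = 1/3 each.
Living: Ryo — each takes 1/3.
Deceased: Isamu and Kenji. Their combined 2/3 is pooled and carried to generation 2.
At generation 2 (Yori, Junko, Mariko, Noboru, Yoshiko, Akira, Satoshi) there are 7 shares of (2/3)/7 = 2/21 each.
Living: Yori, Mariko, Noboru, Yoshiko, Akira, and Satoshi — each takes 2/21.
Deceased: Junko. That 2/21 share is carried to generation 3.
At generation 3 (Chiyo, Haruki) there are 2 shares of (2/21)/2 = 1/21 each.
Living: Chiyo and Haruki — each takes 1/21.

Akira 2/21; Chiyo 1/21; Haruki 1/21; Mariko 2/21; Noboru 2/21; Ryo 1/3; Satoshi 2/21; Yori 2/21; Yoshiko 2/21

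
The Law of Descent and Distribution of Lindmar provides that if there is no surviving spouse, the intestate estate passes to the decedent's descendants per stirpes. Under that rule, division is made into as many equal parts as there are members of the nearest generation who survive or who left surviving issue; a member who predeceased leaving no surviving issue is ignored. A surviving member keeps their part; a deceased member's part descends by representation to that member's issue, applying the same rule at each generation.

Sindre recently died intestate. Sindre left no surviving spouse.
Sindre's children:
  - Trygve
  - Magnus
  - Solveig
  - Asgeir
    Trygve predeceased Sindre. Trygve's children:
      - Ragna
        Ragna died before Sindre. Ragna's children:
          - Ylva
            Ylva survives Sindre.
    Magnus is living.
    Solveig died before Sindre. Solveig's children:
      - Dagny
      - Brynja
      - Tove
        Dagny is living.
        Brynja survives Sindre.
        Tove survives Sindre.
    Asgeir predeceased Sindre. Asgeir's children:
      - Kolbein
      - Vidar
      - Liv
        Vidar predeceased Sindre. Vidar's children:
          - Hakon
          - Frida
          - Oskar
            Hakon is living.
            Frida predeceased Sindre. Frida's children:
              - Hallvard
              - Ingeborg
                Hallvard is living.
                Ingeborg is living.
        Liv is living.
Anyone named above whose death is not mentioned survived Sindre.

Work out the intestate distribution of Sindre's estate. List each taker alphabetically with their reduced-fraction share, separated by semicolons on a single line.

There is no surviving spouse, so the entire estate passes to Sindre's descendants per stirpes.
The estate is divided into 4 equal shares of 1/4 among Trygve, Magnus, Solveig, Asgeir.
Trygve predeceased; the 1/4 allotted to Trygve's branch passes to Trygve's issue by representation.
Ragna's line is the sole branch at this level, so the full 1/4 passes to Ragna's issue by representation.
Ylva is the sole taker at this level and receives the full 1/4.
Magnus is living and takes 1/4.
Solveig predeceased; the 1/4 allotted to Solveig's branch passes to Solveig's issue by representation.
The 1/4 is divided into 3 equal shares of 1/12 among Dagny, Brynja, Tove.
Dagny is living and takes 1/12.
Brynja is living and takes 1/12.
Tove is living and takes 1/12.
Asgeir predeceased; the 1/4 allotted to Asgeir's branch passes to Asgeir's issue by representation.
The 1/4 is divided into 3 equal shares of 1/12 among Kolbein, Vidar, Liv.
Kolbein is living and takes 1/12.
Vidar predeceased; the 1/12 allotted to Vidar's branch passes to Vidar's issue by representation.
The 1/12 is divided into 3 equal shares of 1/36 among Hakon, Frida, Oskar.
Hakon is living and takes 1/36.
Frida predeceased; the 1/36 allotted to Frida's branch passes to Frida's issue by representation.
The 1/36 is divided into 2 equal shares of 1/72 among Hallvard, Ingeborg.
Hallvard is living and takes 1/72.
Ingeborg is living and takes 1/72.
Oskar is living and takes 1/36.
Liv is living and takes 1/12.

Brynja 1/12; Dagny 1/12; Hakon 1/36; Hallvard 1/72; Ingeborg 1/72; Kolbein 1/12; Liv 1/12; Magnus 1/4; Oskar 1/36; Tove 1/12; Ylva 1/4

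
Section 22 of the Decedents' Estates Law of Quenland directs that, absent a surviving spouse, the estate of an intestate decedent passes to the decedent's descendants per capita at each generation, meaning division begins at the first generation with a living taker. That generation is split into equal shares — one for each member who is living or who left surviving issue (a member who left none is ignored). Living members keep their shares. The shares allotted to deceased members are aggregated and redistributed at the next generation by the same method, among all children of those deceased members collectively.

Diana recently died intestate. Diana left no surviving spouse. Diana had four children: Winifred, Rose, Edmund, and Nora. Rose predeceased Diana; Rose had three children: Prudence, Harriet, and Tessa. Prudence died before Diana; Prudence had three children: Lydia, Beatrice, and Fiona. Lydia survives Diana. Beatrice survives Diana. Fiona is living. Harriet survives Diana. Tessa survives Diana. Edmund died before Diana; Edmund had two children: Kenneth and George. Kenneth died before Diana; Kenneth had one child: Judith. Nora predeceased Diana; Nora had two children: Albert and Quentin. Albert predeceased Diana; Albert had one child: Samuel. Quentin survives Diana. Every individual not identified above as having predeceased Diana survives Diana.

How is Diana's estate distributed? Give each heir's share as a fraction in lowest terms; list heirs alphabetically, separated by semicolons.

There is no surviving spouse, so the entire estate passes to Diana's descendants per capita at each generation.
At generation 1 (Winifred, Rose, Edmund, Nora) there are 4 shares of (1)/4 = 1/4 each.
Living: Winifred — each takes 1/4.
Deceased: Rose, Edmund, and Nora. Their combined 3/4 is pooled and carried to generation 2.
At generation 2 (Prudence, Harriet, Tessa, Kenneth, George, Albert, Quentin) there are 7 shares of (3/4)/7 = 3/28 each.
Living: Harriet, Tessa, George, and Quentin — each takes 3/28.
Deceased: Prudence, Kenneth, and Albert. Their combined 9/28 is pooled and carried to generation 3.
At generation 3 (Lydia, Beatrice, Fiona, Judith, Samuel) there are 5 shares of (9/28)/5 = 9/140 each.
Living: Lydia, Beatrice, Fiona, Judith, and Samuel — each takes 9/140.

Beatrice 9/140; Fiona 9/140; George 3/28; Harriet 3/28; Judith 9/140; Lydia 9/140; Quentin 3/28; Samuel 9/140; Tessa 3/28; Winifred 1/4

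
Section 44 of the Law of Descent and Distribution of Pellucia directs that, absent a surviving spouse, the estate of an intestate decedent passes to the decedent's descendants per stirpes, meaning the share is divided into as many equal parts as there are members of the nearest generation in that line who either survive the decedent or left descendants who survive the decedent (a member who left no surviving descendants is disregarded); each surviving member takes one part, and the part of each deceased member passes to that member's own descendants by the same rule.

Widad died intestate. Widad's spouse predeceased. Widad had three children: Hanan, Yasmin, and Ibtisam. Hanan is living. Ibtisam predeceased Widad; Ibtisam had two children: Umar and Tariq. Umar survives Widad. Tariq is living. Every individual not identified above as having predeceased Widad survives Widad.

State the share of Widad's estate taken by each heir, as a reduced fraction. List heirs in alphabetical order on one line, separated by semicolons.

Hanan 1/3; Tariq 1/6; Umar 1/6; Yasmin 1/3

There is no surviving spouse, so the entire estate passes to Widad's descendants per stirpes.
The estate is divided into 3 equal shares of 1/3 among Hanan, Yasmin, Ibtisam.
Hanan is living and takes 1/3.
Yasmin is living and takes 1/3.
Ibtisam predeceased; the 1/3 allotted to Ibtisam's branch passes to Ibtisam's issue by representation.
The 1/3 is divided into 2 equal shares of 1/6 among Umar, Tariq.
Umar is living and takes 1/6.
Tariq is living and takes 1/6.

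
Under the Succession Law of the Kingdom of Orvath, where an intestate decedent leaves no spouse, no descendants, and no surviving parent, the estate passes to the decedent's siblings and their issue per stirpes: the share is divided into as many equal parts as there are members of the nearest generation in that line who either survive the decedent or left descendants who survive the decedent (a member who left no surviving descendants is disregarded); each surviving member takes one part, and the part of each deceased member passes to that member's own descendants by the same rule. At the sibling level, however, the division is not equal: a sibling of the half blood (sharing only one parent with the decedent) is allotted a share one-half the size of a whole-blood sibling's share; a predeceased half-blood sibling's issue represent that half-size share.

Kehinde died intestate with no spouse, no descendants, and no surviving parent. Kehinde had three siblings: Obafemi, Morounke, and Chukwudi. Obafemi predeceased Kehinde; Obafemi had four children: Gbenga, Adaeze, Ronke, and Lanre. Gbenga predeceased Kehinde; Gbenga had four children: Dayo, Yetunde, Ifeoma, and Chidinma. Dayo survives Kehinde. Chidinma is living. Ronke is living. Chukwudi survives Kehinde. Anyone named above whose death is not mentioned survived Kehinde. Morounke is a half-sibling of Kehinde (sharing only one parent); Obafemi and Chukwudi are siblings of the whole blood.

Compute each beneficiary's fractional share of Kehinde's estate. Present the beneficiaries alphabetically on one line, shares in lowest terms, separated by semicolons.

No spouse, descendants, or parent survives, so the estate passes to Kehinde's siblings per stirpes.
Half-blood siblings count for one-half the weight of whole-blood siblings at the initial division.
Dividing 1 in proportion to weights (total weight 5/2): Obafemi (weight 1) → 2/5; Morounke (weight 1/2) → 1/5; Chukwudi (weight 1) → 2/5.
Obafemi predeceased; the 2/5 allotted to Obafemi's branch passes to Obafemi's issue by representation.
The 2/5 is divided into 4 equal shares of 1/10 among Gbenga, Adaeze, Ronke, Lanre.
Gbenga predeceased; the 1/10 allotted to Gbenga's branch passes to Gbenga's issue by representation.
The 1/10 is divided into 4 equal shares of 1/40 among Dayo, Yetunde, Ifeoma, Chidinma.
Dayo is living and takes 1/40.
Yetunde is living and takes 1/40.
Ifeoma is living and takes 1/40.
Chidinma is living and takes 1/40.
Adaeze is living and takes 1/10.
Ronke is living and takes 1/10.
Lanre is living and takes 1/10.
Morounke is living and takes 1/5.
Chukwudi is living and takes 2/5.

Adaeze 1/10; Chidinma 1/40; Chukwudi 2/5; Dayo 1/40; Ifeoma 1/40; Lanre 1/10; Morounke 1/5; Ronke 1/10; Yetunde 1/40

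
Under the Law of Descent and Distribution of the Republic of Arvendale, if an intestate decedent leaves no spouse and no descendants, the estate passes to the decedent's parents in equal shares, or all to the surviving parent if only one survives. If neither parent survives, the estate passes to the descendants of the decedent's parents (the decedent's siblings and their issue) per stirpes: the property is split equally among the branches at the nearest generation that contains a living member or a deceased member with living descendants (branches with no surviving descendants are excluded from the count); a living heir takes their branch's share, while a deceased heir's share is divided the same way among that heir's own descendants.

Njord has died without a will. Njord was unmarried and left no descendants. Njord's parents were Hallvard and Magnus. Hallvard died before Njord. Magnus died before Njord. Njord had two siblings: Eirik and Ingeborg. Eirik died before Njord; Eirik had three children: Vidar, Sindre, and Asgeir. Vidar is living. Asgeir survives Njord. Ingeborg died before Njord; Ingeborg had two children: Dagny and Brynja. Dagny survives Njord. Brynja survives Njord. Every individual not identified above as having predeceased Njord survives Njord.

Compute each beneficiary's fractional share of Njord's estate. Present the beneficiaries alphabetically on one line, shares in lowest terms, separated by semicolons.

Asgeir 1/6; Brynja 1/4; Dagny 1/4; Sindre 1/6; Vidar 1/6

Neither parent survives and there are no descendants, so the estate passes to Njord's siblings and their issue per stirpes.
The estate is divided into 2 equal shares of 1/2 among Eirik, Ingeborg.
Eirik predeceased; the 1/2 allotted to Eirik's branch passes to Eirik's issue by representation.
The 1/2 is divided into 3 equal shares of 1/6 among Vidar, Sindre, Asgeir.
Vidar is living and takes 1/6.
Sindre is living and takes 1/6.
Asgeir is living and takes 1/6.
Ingeborg predeceased; the 1/2 allotted to Ingeborg's branch passes to Ingeborg's issue by representation.
The 1/2 is divided into 2 equal shares of 1/4 among Dagny, Brynja.
Dagny is living and takes 1/4.
Brynja is living and takes 1/4.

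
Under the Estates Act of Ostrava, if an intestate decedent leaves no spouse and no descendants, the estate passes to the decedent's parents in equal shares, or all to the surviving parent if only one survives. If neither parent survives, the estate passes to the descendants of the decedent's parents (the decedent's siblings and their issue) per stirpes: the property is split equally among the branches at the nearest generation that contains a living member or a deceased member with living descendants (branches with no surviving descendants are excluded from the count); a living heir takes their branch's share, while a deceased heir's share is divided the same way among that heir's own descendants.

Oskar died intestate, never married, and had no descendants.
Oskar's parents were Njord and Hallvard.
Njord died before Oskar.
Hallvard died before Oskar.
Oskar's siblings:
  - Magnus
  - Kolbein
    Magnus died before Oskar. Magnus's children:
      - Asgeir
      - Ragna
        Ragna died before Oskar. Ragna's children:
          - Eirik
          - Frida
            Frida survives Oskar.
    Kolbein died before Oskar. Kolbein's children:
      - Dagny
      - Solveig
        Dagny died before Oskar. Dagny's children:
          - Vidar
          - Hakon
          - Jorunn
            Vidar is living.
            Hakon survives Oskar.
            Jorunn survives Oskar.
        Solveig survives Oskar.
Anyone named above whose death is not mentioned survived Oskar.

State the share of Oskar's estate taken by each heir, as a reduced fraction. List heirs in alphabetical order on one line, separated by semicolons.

Asgeir 1/4; Eirik 1/8; Frida 1/8; Hakon 1/12; Jorunn 1/12; Solveig 1/4; Vidar 1/12

Neither parent survives and there are no descendants, so the estate passes to Oskar's siblings and their issue per stirpes.
The estate is divided into 2 equal shares of 1/2 among Magnus, Kolbein.
Magnus predeceased; the 1/2 allotted to Magnus's branch passes to Magnus's issue by representation.
The 1/2 is divided into 2 equal shares of 1/4 among Asgeir, Ragna.
Asgeir is living and takes 1/4.
Ragna predeceased; the 1/4 allotted to Ragna's branch passes to Ragna's issue by representation.
The 1/4 is divided into 2 equal shares of 1/8 among Eirik, Frida.
Eirik is living and takes 1/8.
Frida is living and takes 1/8.
Kolbein predeceased; the 1/2 allotted to Kolbein's branch passes to Kolbein's issue by representation.
The 1/2 is divided into 2 equal shares of 1/4 among Dagny, Solveig.
Dagny predeceased; the 1/4 allotted to Dagny's branch passes to Dagny's issue by representation.
The 1/4 is divided into 3 equal shares of 1/12 among Vidar, Hakon, Jorunn.
Vidar is living and takes 1/12.
Hakon is living and takes 1/12.
Jorunn is living and takes 1/12.
Solveig is living and takes 1/4.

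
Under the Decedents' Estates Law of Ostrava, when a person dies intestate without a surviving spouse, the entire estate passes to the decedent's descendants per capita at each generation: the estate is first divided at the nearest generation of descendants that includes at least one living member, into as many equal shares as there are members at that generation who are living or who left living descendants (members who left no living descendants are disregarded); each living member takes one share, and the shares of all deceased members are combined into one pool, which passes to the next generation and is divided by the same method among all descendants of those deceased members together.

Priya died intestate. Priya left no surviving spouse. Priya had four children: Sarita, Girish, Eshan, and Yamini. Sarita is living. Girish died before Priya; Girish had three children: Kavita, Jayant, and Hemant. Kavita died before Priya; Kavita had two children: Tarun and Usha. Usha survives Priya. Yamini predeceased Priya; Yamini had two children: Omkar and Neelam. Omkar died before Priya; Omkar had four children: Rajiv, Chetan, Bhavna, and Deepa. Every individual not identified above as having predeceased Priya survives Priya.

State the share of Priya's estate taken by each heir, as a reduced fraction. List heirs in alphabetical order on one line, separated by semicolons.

Bhavna 1/30; Chetan 1/30; Deepa 1/30; Eshan 1/4; Hemant 1/10; Jayant 1/10; Neelam 1/10; Rajiv 1/30; Sarita 1/4; Tarun 1/30; Usha 1/30

There is no surviving spouse, so the entire estate passes to Priya's descendants per capita at each generation.
At generation 1 (Sarita, Girish, Eshan, Yamini) there are 4 shares of (1)/4 = 1/4 each.
Living: Sarita and Eshan — each takes 1/4.
Deceased: Girish and Yamini. Their combined 1/2 is pooled and carried to generation 2.
At generation 2 (Kavita, Jayant, Hemant, Omkar, Neelam) there are 5 shares of (1/2)/5 = 1/10 each.
Living: Jayant, Hemant, and Neelam — each takes 1/10.
Deceased: Kavita and Omkar. Their combined 1/5 is pooled and carried to generation 3.
At generation 3 (Tarun, Usha, Rajiv, Chetan, Bhavna, Deepa) there are 6 shares of (1/5)/6 = 1/30 each.
Living: Tarun, Usha, Rajiv, Chetan, Bhavna, and Deepa — each takes 1/30.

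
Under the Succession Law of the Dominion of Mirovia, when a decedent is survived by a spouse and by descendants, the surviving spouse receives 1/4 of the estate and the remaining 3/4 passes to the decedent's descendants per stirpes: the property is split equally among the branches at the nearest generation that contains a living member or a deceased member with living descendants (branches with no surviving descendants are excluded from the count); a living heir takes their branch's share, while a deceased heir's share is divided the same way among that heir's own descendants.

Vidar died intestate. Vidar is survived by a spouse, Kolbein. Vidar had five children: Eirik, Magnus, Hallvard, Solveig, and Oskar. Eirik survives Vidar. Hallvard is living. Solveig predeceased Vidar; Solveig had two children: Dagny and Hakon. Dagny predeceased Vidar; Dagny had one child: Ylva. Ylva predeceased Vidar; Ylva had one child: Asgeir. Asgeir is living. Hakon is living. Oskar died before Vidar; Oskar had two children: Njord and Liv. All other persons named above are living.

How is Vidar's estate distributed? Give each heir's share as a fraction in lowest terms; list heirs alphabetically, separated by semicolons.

Asgeir 3/40; Eirik 3/20; Hakon 3/40; Hallvard 3/20; Kolbein 1/4; Liv 3/40; Magnus 3/20; Njord 3/40

Kolbein, as surviving spouse, takes 1/4.
The remaining 3/4 passes to Vidar's descendants per stirpes.
The 3/4 is divided into 5 equal shares of 3/20 among Eirik, Magnus, Hallvard, Solveig, Oskar.
Eirik is living and takes 3/20.
Magnus is living and takes 3/20.
Hallvard is living and takes 3/20.
Solveig predeceased; the 3/20 allotted to Solveig's branch passes to Solveig's issue by representation.
The 3/20 is divided into 2 equal shares of 3/40 among Dagny, Hakon.
Dagny predeceased; the 3/40 allotted to Dagny's branch passes to Dagny's issue by representation.
Ylva's line is the sole branch at this level, so the full 3/40 passes to Ylva's issue by representation.
Asgeir is the sole taker at this level and receives the full 3/40.
Hakon is living and takes 3/40.
Oskar predeceased; the 3/20 allotted to Oskar's branch passes to Oskar's issue by representation.
The 3/20 is divided into 2 equal shares of 3/40 among Njord, Liv.
Njord is living and takes 3/40.
Liv is living and takes 3/40.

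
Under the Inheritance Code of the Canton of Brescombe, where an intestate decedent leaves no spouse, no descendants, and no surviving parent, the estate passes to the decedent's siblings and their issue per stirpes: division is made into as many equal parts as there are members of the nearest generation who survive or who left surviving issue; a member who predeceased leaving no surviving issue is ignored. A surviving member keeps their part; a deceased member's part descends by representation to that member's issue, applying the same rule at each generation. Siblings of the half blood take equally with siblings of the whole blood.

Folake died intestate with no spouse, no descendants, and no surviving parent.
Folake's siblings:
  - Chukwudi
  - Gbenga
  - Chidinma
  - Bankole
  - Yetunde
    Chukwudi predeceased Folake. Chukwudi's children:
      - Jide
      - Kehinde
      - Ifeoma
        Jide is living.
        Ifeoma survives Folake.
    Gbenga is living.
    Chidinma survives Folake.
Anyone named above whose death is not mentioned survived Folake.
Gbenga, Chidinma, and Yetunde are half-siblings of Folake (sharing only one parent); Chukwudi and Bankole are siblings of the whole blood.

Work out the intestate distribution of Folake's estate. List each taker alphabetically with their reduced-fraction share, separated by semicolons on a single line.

Bankole 1/5; Chidinma 1/5; Gbenga 1/5; Ifeoma 1/15; Jide 1/15; Kehinde 1/15; Yetunde 1/5

No spouse, descendants, or parent survives, so the estate passes to Folake's siblings per stirpes.
Half-blood and whole-blood siblings take equally under the stated rule.
The estate is divided into 5 equal shares of 1/5 among Chukwudi, Gbenga, Chidinma, Bankole, Yetunde.
Chukwudi predeceased; the 1/5 allotted to Chukwudi's branch passes to Chukwudi's issue by representation.
The 1/5 is divided into 3 equal shares of 1/15 among Jide, Kehinde, Ifeoma.
Jide is living and takes 1/15.
Kehinde is living and takes 1/15.
Ifeoma is living and takes 1/15.
Gbenga is living and takes 1/5.
Chidinma is living and takes 1/5.
Bankole is living and takes 1/5.
Yetunde is living and takes 1/5.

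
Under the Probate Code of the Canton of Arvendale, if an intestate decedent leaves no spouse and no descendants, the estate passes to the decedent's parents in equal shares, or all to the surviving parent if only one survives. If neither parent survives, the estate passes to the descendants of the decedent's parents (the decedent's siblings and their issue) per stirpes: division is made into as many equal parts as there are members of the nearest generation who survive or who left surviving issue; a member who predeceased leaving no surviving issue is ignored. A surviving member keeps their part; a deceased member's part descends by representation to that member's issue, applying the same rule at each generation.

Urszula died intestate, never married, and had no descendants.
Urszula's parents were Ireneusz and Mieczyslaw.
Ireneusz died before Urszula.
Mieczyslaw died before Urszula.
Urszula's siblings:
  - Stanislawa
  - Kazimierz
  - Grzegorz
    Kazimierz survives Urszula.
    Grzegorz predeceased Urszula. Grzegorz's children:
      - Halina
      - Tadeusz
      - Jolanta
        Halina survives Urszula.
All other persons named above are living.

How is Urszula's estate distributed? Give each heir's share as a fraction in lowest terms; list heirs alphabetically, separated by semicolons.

Halina 1/9; Jolanta 1/9; Kazimierz 1/3; Stanislawa 1/3; Tadeusz 1/9

Neither parent survives and there are no descendants, so the estate passes to Urszula's siblings and their issue per stirpes.
The estate is divided into 3 equal shares of 1/3 among Stanislawa, Kazimierz, Grzegorz.
Stanislawa is living and takes 1/3.
Kazimierz is living and takes 1/3.
Grzegorz predeceased; the 1/3 allotted to Grzegorz's branch passes to Grzegorz's issue by representation.
The 1/3 is divided into 3 equal shares of 1/9 among Halina, Tadeusz, Jolanta.
Halina is living and takes 1/9.
Tadeusz is living and takes 1/9.
Jolanta is living and takes 1/9.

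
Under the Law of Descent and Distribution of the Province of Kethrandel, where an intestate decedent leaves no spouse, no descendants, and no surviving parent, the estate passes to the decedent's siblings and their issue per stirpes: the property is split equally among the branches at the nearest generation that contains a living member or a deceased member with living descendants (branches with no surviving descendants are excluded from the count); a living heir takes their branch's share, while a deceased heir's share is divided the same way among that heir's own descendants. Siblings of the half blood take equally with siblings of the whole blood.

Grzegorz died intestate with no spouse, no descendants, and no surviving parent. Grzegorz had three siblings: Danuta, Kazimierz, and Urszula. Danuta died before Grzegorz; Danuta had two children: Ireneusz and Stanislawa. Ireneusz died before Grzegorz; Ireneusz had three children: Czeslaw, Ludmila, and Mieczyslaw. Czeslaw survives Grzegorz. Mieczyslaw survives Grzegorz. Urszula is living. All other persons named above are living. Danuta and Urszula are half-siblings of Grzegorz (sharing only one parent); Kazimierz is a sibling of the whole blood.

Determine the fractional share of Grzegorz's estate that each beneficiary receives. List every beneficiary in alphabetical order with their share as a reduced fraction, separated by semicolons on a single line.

No spouse, descendants, or parent survives, so the estate passes to Grzegorz's siblings per stirpes.
Half-blood and whole-blood siblings take equally under the stated rule.
The estate is divided into 3 equal shares of 1/3 among Danuta, Kazimierz, Urszula.
Danuta predeceased; the 1/3 allotted to Danuta's branch passes to Danuta's issue by representation.
The 1/3 is divided into 2 equal shares of 1/6 among Ireneusz, Stanislawa.
Ireneusz predeceased; the 1/6 allotted to Ireneusz's branch passes to Ireneusz's issue by representation.
The 1/6 is divided into 3 equal shares of 1/18 among Czeslaw, Ludmila, Mieczyslaw.
Czeslaw is living and takes 1/18.
Ludmila is living and takes 1/18.
Mieczyslaw is living and takes 1/18.
Stanislawa is living and takes 1/6.
Kazimierz is living and takes 1/3.
Urszula is living and takes 1/3.

Czeslaw 1/18; Kazimierz 1/3; Ludmila 1/18; Mieczyslaw 1/18; Stanislawa 1/6; Urszula 1/3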